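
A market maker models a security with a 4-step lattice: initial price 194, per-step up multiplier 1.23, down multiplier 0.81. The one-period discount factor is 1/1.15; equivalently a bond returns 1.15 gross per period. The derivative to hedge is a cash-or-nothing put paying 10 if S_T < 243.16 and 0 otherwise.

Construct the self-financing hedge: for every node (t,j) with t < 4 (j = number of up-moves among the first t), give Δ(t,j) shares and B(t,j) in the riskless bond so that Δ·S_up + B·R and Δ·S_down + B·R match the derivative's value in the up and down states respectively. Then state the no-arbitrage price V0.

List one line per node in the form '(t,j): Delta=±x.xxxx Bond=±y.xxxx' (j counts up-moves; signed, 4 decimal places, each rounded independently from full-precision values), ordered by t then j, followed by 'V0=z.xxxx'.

Risk-neutral probability p* = (R−d)/(u−d) = (1.15−0.81)/(1.23−0.81) = 0.8095.
Terminal payoffs: V(4,0)=10.0000, V(4,1)=10.0000, V(4,2)=10.0000, V(4,3)=0.0000, V(4,4)=0.0000
Node (3,0) S=103.0996: V=(p*·10.0000+(1−p*)·10.0000)/1.15=8.6957; Δ=(10.0000−10.0000)/(126.8125−83.5106)=0.0000; B=V−Δ·S=8.6957
Node (3,1) S=156.5586: V=(p*·10.0000+(1−p*)·10.0000)/1.15=8.6957; Δ=(10.0000−10.0000)/(192.5671−126.8125)=0.0000; B=V−Δ·S=8.6957
Node (3,2) S=237.7371: V=(p*·0.0000+(1−p*)·10.0000)/1.15=1.6563; Δ=(0.0000−10.0000)/(292.4166−192.5671)=-0.1002; B=V−Δ·S=25.4658
Node (3,3) S=361.0082: V=(p*·0.0000+(1−p*)·0.0000)/1.15=0.0000; Δ=(0.0000−0.0000)/(444.0401−292.4166)=0.0000; B=V−Δ·S=0.0000
Node (2,0) S=127.2834: V=(p*·8.6957+(1−p*)·8.6957)/1.15=7.5614; Δ=(8.6957−8.6957)/(156.5586−103.0996)=0.0000; B=V−Δ·S=7.5614
Node (2,1) S=193.2822: V=(p*·1.6563+(1−p*)·8.6957)/1.15=2.6062; Δ=(1.6563−8.6957)/(237.7371−156.5586)=-0.0867; B=V−Δ·S=19.3665
Node (2,2) S=293.5026: V=(p*·0.0000+(1−p*)·1.6563)/1.15=0.2743; Δ=(0.0000−1.6563)/(361.0082−237.7371)=-0.0134; B=V−Δ·S=4.2179
Node (1,0) S=157.1400: V=(p*·2.6062+(1−p*)·7.5614)/1.15=3.0870; Δ=(2.6062−7.5614)/(193.2822−127.2834)=-0.0751; B=V−Δ·S=14.8852
Node (1,1) S=238.6200: V=(p*·0.2743+(1−p*)·2.6062)/1.15=0.6248; Δ=(0.2743−2.6062)/(293.5026−193.2822)=-0.0233; B=V−Δ·S=6.1769
Node (0,0) S=194.0000: V=(p*·0.6248+(1−p*)·3.0870)/1.15=0.9511; Δ=(0.6248−3.0870)/(238.6200−157.1400)=-0.0302; B=V−Δ·S=6.8136
The time-0 hedge costs 0.9511, which is the no-arbitrage price.

(0,0): Delta=-0.0302 Bond=6.8136
(1,0): Delta=-0.0751 Bond=14.8852
(1,1): Delta=-0.0233 Bond=6.1769
(2,0): Delta=0.0000 Bond=7.5614
(2,1): Delta=-0.0867 Bond=19.3665
(2,2): Delta=-0.0134 Bond=4.2179
(3,0): Delta=0.0000 Bond=8.6957
(3,1): Delta=0.0000 Bond=8.6957
(3,2): Delta=-0.1002 Bond=25.4658
(3,3): Delta=0.0000 Bond=0.0000
V0=0.9511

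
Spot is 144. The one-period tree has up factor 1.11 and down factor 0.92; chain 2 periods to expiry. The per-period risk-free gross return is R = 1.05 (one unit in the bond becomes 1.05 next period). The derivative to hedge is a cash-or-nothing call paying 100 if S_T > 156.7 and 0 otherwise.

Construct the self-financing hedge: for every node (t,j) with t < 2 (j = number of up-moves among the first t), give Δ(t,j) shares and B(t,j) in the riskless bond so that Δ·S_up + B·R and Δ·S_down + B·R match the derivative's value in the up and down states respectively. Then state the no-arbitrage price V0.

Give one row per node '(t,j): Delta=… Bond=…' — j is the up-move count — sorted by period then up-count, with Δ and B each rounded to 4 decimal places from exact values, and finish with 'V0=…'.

Under the risk-neutral measure, an up-move has probability p* = (R−d)/(u−d) = 0.6842 and values discount at R = 1.05.
Terminal payoffs: V(2,0)=0.0000, V(2,1)=0.0000, V(2,2)=100.0000
  t=1,j=0: stock 132.4800 → up 147.0528 (V=0.0000), down 121.8816 (V=0.0000). Price 0.0000; hedge Δ=0.0000, bond B=0.0000.
  t=1,j=1: stock 159.8400 → up 177.4224 (V=100.0000), down 147.0528 (V=0.0000). Price 65.1629; hedge Δ=3.2928, bond B=-461.1529.
  t=0,j=0: stock 144.0000 → up 159.8400 (V=65.1629), down 132.4800 (V=0.0000). Price 42.4620; hedge Δ=2.3817, bond B=-300.5006.
Each (Δ,B) replicates both successor values, so the strategy is self-financing and V0 is arbitrage-free.

(0,0): Delta=2.3817 Bond=-300.5006
(1,0): Delta=0.0000 Bond=0.0000
(1,1): Delta=3.2928 Bond=-461.1529
V0=42.4620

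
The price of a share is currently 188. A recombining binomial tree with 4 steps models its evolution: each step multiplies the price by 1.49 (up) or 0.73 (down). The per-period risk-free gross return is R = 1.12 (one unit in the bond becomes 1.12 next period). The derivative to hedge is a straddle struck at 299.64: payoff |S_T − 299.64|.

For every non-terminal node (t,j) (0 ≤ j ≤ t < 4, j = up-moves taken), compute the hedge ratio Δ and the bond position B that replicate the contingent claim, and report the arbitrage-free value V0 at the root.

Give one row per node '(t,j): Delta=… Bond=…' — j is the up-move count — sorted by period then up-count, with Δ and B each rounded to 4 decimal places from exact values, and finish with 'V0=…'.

No-arbitrage ⇒ martingale measure with p* = (R−d)/(u−d) = 0.5132.
At expiry t=4: V(4,0)=246.2513, V(4,1)=190.6686, V(4,2)=77.2188, V(4,3)=154.3429, V(4,4)=626.9827
(3,0): S=73.1352. Δ = (V_up−V_dn)/(S_up−S_dn) = (190.6686−246.2513)/(108.9714−53.3887) = -1.0000. V = [p*·190.6686 + (1−p*)·246.2513]/1.12 = 194.4005. B = V − Δ·S = 267.5357.
(3,1): S=149.2759. Δ = (V_up−V_dn)/(S_up−S_dn) = (77.2188−190.6686)/(222.4212−108.9714) = -1.0000. V = [p*·77.2188 + (1−p*)·190.6686]/1.12 = 118.2598. B = V − Δ·S = 267.5357.
(3,2): S=304.6865. Δ = (V_up−V_dn)/(S_up−S_dn) = (154.3429−77.2188)/(453.9829−222.4212) = 0.3331. V = [p*·154.3429 + (1−p*)·77.2188]/1.12 = 104.2818. B = V − Δ·S = 2.8028.
(3,3): S=621.8944. Δ = (V_up−V_dn)/(S_up−S_dn) = (626.9827−154.3429)/(926.6227−453.9829) = 1.0000. V = [p*·626.9827 + (1−p*)·154.3429]/1.12 = 354.3587. B = V − Δ·S = -267.5357.
(2,0): S=100.1852. Δ = (V_up−V_dn)/(S_up−S_dn) = (118.2598−194.4005)/(149.2759−73.1352) = -1.0000. V = [p*·118.2598 + (1−p*)·194.4005]/1.12 = 138.6860. B = V − Δ·S = 238.8712.
(2,1): S=204.4876. Δ = (V_up−V_dn)/(S_up−S_dn) = (104.2818−118.2598)/(304.6865−149.2759) = -0.0899. V = [p*·104.2818 + (1−p*)·118.2598]/1.12 = 99.1847. B = V − Δ·S = 117.5767.
(2,2): S=417.3788. Δ = (V_up−V_dn)/(S_up−S_dn) = (354.3587−104.2818)/(621.8944−304.6865) = 0.7884. V = [p*·354.3587 + (1−p*)·104.2818]/1.12 = 207.6882. B = V − Δ·S = -121.3603.
(1,0): S=137.2400. Δ = (V_up−V_dn)/(S_up−S_dn) = (99.1847−138.6860)/(204.4876−100.1852) = -0.3787. V = [p*·99.1847 + (1−p*)·138.6860]/1.12 = 105.7282. B = V − Δ·S = 157.7035.
(1,1): S=280.1200. Δ = (V_up−V_dn)/(S_up−S_dn) = (207.6882−99.1847)/(417.3788−204.4876) = 0.5097. V = [p*·207.6882 + (1−p*)·99.1847]/1.12 = 138.2715. B = V − Δ·S = -4.4962.
(0,0): S=188.0000. Δ = (V_up−V_dn)/(S_up−S_dn) = (138.2715−105.7282)/(280.1200−137.2400) = 0.2278. V = [p*·138.2715 + (1−p*)·105.7282]/1.12 = 109.3108. B = V − Δ·S = 66.4906.
Each (Δ,B) replicates both successor values, so the strategy is self-financing and V0 is arbitrage-free.

(0,0): Delta=0.2278 Bond=66.4906
(1,0): Delta=-0.3787 Bond=157.7035
(1,1): Delta=0.5097 Bond=-4.4962
(2,0): Delta=-1.0000 Bond=238.8712
(2,1): Delta=-0.0899 Bond=117.5767
(2,2): Delta=0.7884 Bond=-121.3603
(3,0): Delta=-1.0000 Bond=267.5357
(3,1): Delta=-1.0000 Bond=267.5357
(3,2): Delta=0.3331 Bond=2.8028
(3,3): Delta=1.0000 Bond=-267.5357
V0=109.3108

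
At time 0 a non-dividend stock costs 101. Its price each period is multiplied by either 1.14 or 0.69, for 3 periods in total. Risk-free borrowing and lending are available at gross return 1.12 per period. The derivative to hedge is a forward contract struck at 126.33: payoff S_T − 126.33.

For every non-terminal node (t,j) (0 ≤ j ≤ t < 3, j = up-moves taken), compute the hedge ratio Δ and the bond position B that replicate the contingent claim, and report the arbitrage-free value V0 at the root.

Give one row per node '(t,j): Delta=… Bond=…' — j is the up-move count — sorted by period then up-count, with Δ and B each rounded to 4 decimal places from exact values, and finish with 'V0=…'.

Risk-neutral probability p* = (R−d)/(u−d) = (1.12−0.69)/(1.14−0.69) = 0.9556.
Terminal payoffs: V(3,0)=-93.1506, V(3,1)=-71.5118, V(3,2)=-35.7609, V(3,3)=23.3059
Node (2,0) S=48.0861: V=(p*·-71.5118+(1−p*)·-93.1506)/1.12=-64.7085; Δ=(-71.5118−-93.1506)/(54.8182−33.1794)=1.0000; B=V−Δ·S=-112.7946
Node (2,1) S=79.4466: V=(p*·-35.7609+(1−p*)·-71.5118)/1.12=-33.3480; Δ=(-35.7609−-71.5118)/(90.5691−54.8182)=1.0000; B=V−Δ·S=-112.7946
Node (2,2) S=131.2596: V=(p*·23.3059+(1−p*)·-35.7609)/1.12=18.4650; Δ=(23.3059−-35.7609)/(149.6359−90.5691)=1.0000; B=V−Δ·S=-112.7946
Node (1,0) S=69.6900: V=(p*·-33.3480+(1−p*)·-64.7085)/1.12=-31.0195; Δ=(-33.3480−-64.7085)/(79.4466−48.0861)=1.0000; B=V−Δ·S=-100.7095
Node (1,1) S=115.1400: V=(p*·18.4650+(1−p*)·-33.3480)/1.12=14.4305; Δ=(18.4650−-33.3480)/(131.2596−79.4466)=1.0000; B=V−Δ·S=-100.7095
Node (0,0) S=101.0000: V=(p*·14.4305+(1−p*)·-31.0195)/1.12=11.0808; Δ=(14.4305−-31.0195)/(115.1400−69.6900)=1.0000; B=V−Δ·S=-89.9192
The time-0 hedge costs 11.0808, which is the no-arbitrage price.

(0,0): Delta=1.0000 Bond=-89.9192
(1,0): Delta=1.0000 Bond=-100.7095
(1,1): Delta=1.0000 Bond=-100.7095
(2,0): Delta=1.0000 Bond=-112.7946
(2,1): Delta=1.0000 Bond=-112.7946
(2,2): Delta=1.0000 Bond=-112.7946
V0=11.0808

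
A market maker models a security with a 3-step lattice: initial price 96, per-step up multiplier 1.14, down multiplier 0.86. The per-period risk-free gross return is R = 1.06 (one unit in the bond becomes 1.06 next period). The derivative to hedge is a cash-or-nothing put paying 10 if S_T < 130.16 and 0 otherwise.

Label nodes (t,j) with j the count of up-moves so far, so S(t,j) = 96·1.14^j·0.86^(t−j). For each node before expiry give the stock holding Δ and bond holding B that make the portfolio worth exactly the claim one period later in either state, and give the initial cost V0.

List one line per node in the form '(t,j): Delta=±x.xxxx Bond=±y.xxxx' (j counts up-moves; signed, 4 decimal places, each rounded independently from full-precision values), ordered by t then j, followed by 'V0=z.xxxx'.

Risk-neutral probability p* = (R−d)/(u−d) = (1.06−0.86)/(1.14−0.86) = 0.7143.
Payoff layer (t=3): V(3,0)=10.0000, V(3,1)=10.0000, V(3,2)=10.0000, V(3,3)=0.0000
Node (2,0) S=71.0016: V=(p*·10.0000+(1−p*)·10.0000)/1.06=9.4340; Δ=(10.0000−10.0000)/(80.9418−61.0614)=0.0000; B=V−Δ·S=9.4340
Node (2,1) S=94.1184: V=(p*·10.0000+(1−p*)·10.0000)/1.06=9.4340; Δ=(10.0000−10.0000)/(107.2950−80.9418)=0.0000; B=V−Δ·S=9.4340
Node (2,2) S=124.7616: V=(p*·0.0000+(1−p*)·10.0000)/1.06=2.6954; Δ=(0.0000−10.0000)/(142.2282−107.2950)=-0.2863; B=V−Δ·S=38.4097
Node (1,0) S=82.5600: V=(p*·9.4340+(1−p*)·9.4340)/1.06=8.9000; Δ=(9.4340−9.4340)/(94.1184−71.0016)=0.0000; B=V−Δ·S=8.9000
Node (1,1) S=109.4400: V=(p*·2.6954+(1−p*)·9.4340)/1.06=4.3592; Δ=(2.6954−9.4340)/(124.7616−94.1184)=-0.2199; B=V−Δ·S=28.4254
Node (0,0) S=96.0000: V=(p*·4.3592+(1−p*)·8.9000)/1.06=5.3364; Δ=(4.3592−8.9000)/(109.4400−82.5600)=-0.1689; B=V−Δ·S=21.5535
Self-financing check: at every node Δ·S+B equals the discounted successor values.

(0,0): Delta=-0.1689 Bond=21.5535
(1,0): Delta=0.0000 Bond=8.9000
(1,1): Delta=-0.2199 Bond=28.4254
(2,0): Delta=0.0000 Bond=9.4340
(2,1): Delta=0.0000 Bond=9.4340
(2,2): Delta=-0.2863 Bond=38.4097
V0=5.3364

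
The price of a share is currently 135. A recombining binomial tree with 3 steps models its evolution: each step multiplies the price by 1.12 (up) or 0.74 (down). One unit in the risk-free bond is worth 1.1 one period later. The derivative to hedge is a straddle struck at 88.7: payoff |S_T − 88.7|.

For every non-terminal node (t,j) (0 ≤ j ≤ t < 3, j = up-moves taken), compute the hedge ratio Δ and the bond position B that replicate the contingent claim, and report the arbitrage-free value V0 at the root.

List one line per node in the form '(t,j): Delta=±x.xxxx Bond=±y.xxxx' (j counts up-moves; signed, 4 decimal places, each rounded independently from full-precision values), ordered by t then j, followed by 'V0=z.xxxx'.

Under the risk-neutral measure, an up-move has probability p* = (R−d)/(u−d) = 0.9474 and values discount at R = 1.1.
Payoff layer (t=3): V(3,0)=33.9948, V(3,1)=5.9029, V(3,2)=36.6146, V(3,3)=100.9653
(2,0): S=73.9260. Δ = (V_up−V_dn)/(S_up−S_dn) = (5.9029−33.9948)/(82.7971−54.7052) = -1.0000. V = [p*·5.9029 + (1−p*)·33.9948]/1.1 = 6.7104. B = V − Δ·S = 80.6364.
(2,1): S=111.8880. Δ = (V_up−V_dn)/(S_up−S_dn) = (36.6146−5.9029)/(125.3146−82.7971) = 0.7223. V = [p*·36.6146 + (1−p*)·5.9029]/1.1 = 31.8165. B = V − Δ·S = -49.0037.
(2,2): S=169.3440. Δ = (V_up−V_dn)/(S_up−S_dn) = (100.9653−36.6146)/(189.6653−125.3146) = 1.0000. V = [p*·100.9653 + (1−p*)·36.6146]/1.1 = 88.7076. B = V − Δ·S = -80.6364.
(1,0): S=99.9000. Δ = (V_up−V_dn)/(S_up−S_dn) = (31.8165−6.7104)/(111.8880−73.9260) = 0.6613. V = [p*·31.8165 + (1−p*)·6.7104]/1.1 = 27.7228. B = V − Δ·S = -38.3459.
(1,1): S=151.2000. Δ = (V_up−V_dn)/(S_up−S_dn) = (88.7076−31.8165)/(169.3440−111.8880) = 0.9902. V = [p*·88.7076 + (1−p*)·31.8165]/1.1 = 77.9212. B = V − Δ·S = -71.7923.
(0,0): S=135.0000. Δ = (V_up−V_dn)/(S_up−S_dn) = (77.9212−27.7228)/(151.2000−99.9000) = 0.9785. V = [p*·77.9212 + (1−p*)·27.7228]/1.1 = 68.4357. B = V − Δ·S = -63.6654.
Root portfolio cost Δ·135+B reproduces V0=68.4357.

(0,0): Delta=0.9785 Bond=-63.6654
(1,0): Delta=0.6613 Bond=-38.3459
(1,1): Delta=0.9902 Bond=-71.7923
(2,0): Delta=-1.0000 Bond=80.6364
(2,1): Delta=0.7223 Bond=-49.0037
(2,2): Delta=1.0000 Bond=-80.6364
V0=68.4357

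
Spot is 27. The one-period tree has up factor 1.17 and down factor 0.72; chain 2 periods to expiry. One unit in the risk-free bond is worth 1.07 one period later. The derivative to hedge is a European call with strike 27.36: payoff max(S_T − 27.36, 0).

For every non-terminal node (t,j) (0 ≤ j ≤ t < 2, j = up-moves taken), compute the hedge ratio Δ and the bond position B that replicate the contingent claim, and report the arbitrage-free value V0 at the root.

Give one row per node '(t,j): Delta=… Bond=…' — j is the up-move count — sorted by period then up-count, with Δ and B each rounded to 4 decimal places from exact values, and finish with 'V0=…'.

(0,0): Delta=0.5744 Bond=-10.4350
(1,0): Delta=0.0000 Bond=0.0000
(1,1): Delta=0.6753 Bond=-14.3556
V0=5.0726

Risk-neutral probability p* = (R−d)/(u−d) = (1.07−0.72)/(1.17−0.72) = 0.7778.
At expiry t=2: V(2,0)=0.0000, V(2,1)=0.0000, V(2,2)=9.6003
Node (1,0) S=19.4400: V=(p*·0.0000+(1−p*)·0.0000)/1.07=0.0000; Δ=(0.0000−0.0000)/(22.7448−13.9968)=0.0000; B=V−Δ·S=0.0000
Node (1,1) S=31.5900: V=(p*·9.6003+(1−p*)·0.0000)/1.07=6.9784; Δ=(9.6003−0.0000)/(36.9603−22.7448)=0.6753; B=V−Δ·S=-14.3556
Node (0,0) S=27.0000: V=(p*·6.9784+(1−p*)·0.0000)/1.07=5.0726; Δ=(6.9784−0.0000)/(31.5900−19.4400)=0.5744; B=V−Δ·S=-10.4350
Root portfolio cost Δ·27+B reproduces V0=5.0726.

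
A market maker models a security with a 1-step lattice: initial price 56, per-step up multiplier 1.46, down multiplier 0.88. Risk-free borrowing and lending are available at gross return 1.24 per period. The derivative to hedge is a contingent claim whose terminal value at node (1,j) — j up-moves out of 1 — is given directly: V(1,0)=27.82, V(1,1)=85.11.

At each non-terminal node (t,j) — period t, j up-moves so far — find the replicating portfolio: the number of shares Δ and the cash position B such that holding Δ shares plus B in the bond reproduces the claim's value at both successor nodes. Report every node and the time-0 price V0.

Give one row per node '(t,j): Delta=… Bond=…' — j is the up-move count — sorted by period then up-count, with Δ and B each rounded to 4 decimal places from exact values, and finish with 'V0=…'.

(0,0): Delta=1.7639 Bond=-47.6635
V0=51.1123

Under the risk-neutral measure, an up-move has probability p* = (R−d)/(u−d) = 0.6207 and values discount at R = 1.24.
Terminal payoffs: V(1,0)=27.8200, V(1,1)=85.1100
(0,0): S=56.0000. Δ = (V_up−V_dn)/(S_up−S_dn) = (85.1100−27.8200)/(81.7600−49.2800) = 1.7639. V = [p*·85.1100 + (1−p*)·27.8200]/1.24 = 51.1123. B = V − Δ·S = -47.6635.
Self-financing check: at every node Δ·S+B equals the discounted successor values.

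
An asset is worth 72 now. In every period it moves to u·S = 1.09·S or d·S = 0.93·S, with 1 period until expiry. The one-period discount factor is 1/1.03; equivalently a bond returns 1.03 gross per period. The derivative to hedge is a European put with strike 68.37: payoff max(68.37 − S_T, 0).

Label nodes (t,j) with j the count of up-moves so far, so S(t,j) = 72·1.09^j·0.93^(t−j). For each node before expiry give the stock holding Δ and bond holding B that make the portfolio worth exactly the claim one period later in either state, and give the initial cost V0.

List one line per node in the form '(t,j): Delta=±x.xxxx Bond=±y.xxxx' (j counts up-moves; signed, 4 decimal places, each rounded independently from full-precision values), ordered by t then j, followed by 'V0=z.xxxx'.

Risk-neutral probability p* = (R−d)/(u−d) = (1.03−0.93)/(1.09−0.93) = 0.6250.
Payoff layer (t=1): V(1,0)=1.4100, V(1,1)=0.0000
Node (0,0) S=72.0000: V=(p*·0.0000+(1−p*)·1.4100)/1.03=0.5133; Δ=(0.0000−1.4100)/(78.4800−66.9600)=-0.1224; B=V−Δ·S=9.3258
Self-financing check: at every node Δ·S+B equals the discounted successor values.

(0,0): Delta=-0.1224 Bond=9.3258
V0=0.5133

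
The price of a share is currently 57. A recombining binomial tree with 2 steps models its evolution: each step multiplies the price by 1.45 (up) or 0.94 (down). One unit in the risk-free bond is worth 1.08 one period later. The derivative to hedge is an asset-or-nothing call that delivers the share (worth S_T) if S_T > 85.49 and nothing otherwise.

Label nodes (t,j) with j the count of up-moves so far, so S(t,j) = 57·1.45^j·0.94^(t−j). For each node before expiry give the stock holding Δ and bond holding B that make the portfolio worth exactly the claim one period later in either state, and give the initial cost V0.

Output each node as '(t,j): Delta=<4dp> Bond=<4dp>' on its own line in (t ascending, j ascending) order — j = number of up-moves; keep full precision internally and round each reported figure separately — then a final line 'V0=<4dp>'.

Under the risk-neutral measure, an up-move has probability p* = (R−d)/(u−d) = 0.2745 and values discount at R = 1.08.
Payoff layer (t=2): V(2,0)=0.0000, V(2,1)=0.0000, V(2,2)=119.8425
(1,0): S=53.5800. Δ = (V_up−V_dn)/(S_up−S_dn) = (0.0000−0.0000)/(77.6910−50.3652) = 0.0000. V = [p*·0.0000 + (1−p*)·0.0000]/1.08 = 0.0000. B = V − Δ·S = 0.0000.
(1,1): S=82.6500. Δ = (V_up−V_dn)/(S_up−S_dn) = (119.8425−0.0000)/(119.8425−77.6910) = 2.8431. V = [p*·119.8425 + (1−p*)·0.0000]/1.08 = 30.4611. B = V − Δ·S = -204.5242.
(0,0): S=57.0000. Δ = (V_up−V_dn)/(S_up−S_dn) = (30.4611−0.0000)/(82.6500−53.5800) = 1.0479. V = [p*·30.4611 + (1−p*)·0.0000]/1.08 = 7.7425. B = V − Δ·S = -51.9851.
Self-financing check: at every node Δ·S+B equals the discounted successor values.

(0,0): Delta=1.0479 Bond=-51.9851
(1,0): Delta=0.0000 Bond=0.0000
(1,1): Delta=2.8431 Bond=-204.5242
V0=7.7425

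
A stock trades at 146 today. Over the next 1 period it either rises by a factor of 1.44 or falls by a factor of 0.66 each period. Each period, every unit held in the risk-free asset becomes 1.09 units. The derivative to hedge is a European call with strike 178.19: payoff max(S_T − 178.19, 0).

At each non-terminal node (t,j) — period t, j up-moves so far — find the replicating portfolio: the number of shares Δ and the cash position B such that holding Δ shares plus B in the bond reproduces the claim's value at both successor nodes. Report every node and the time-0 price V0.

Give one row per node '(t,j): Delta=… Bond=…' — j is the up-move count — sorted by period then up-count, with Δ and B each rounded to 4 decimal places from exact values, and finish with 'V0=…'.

Since d<R<u, set p* = (R−d)/(u−d) = 0.5513; price each node as the discounted p*-expectation of its children.
Terminal values V(1,·): V(1,0)=0.0000, V(1,1)=32.0500
Node (0,0) S=146.0000: V=(p*·32.0500+(1−p*)·0.0000)/1.09=16.2097; Δ=(32.0500−0.0000)/(210.2400−96.3600)=0.2814; B=V−Δ·S=-24.8800
Each (Δ,B) replicates both successor values, so the strategy is self-financing and V0 is arbitrage-free.

(0,0): Delta=0.2814 Bond=-24.8800
V0=16.2097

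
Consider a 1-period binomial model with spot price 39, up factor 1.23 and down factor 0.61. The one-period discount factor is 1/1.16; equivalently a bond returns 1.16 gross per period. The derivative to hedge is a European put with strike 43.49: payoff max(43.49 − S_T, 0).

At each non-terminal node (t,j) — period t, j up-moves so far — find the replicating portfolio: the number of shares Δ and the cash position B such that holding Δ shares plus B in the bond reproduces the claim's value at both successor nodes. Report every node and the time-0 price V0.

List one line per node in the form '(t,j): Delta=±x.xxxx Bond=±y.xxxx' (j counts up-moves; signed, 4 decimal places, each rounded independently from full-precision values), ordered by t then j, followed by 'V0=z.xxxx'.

Under the risk-neutral measure, an up-move has probability p* = (R−d)/(u−d) = 0.8871 and values discount at R = 1.16.
Payoff layer (t=1): V(1,0)=19.7000, V(1,1)=0.0000
  t=0,j=0: stock 39.0000 → up 47.9700 (V=0.0000), down 23.7900 (V=19.7000). Price 1.9174; hedge Δ=-0.8147, bond B=33.6916.
Each (Δ,B) replicates both successor values, so the strategy is self-financing and V0 is arbitrage-free.

(0,0): Delta=-0.8147 Bond=33.6916
V0=1.9174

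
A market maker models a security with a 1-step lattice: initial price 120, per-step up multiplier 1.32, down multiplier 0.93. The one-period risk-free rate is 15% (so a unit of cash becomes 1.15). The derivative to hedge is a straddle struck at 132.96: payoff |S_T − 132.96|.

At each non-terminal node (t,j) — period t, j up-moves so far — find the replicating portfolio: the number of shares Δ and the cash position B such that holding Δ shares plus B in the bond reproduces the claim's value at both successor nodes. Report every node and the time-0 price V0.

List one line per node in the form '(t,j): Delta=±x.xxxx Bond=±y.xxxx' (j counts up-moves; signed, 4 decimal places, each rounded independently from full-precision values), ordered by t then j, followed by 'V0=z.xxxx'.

Since d<R<u, set p* = (R−d)/(u−d) = 0.5641; price each node as the discounted p*-expectation of its children.
At expiry t=1: V(1,0)=21.3600, V(1,1)=25.4400
  t=0,j=0: stock 120.0000 → up 158.4000 (V=25.4400), down 111.6000 (V=21.3600). Price 20.5753; hedge Δ=0.0872, bond B=10.1137.
Each (Δ,B) replicates both successor values, so the strategy is self-financing and V0 is arbitrage-free.

(0,0): Delta=0.0872 Bond=10.1137
V0=20.5753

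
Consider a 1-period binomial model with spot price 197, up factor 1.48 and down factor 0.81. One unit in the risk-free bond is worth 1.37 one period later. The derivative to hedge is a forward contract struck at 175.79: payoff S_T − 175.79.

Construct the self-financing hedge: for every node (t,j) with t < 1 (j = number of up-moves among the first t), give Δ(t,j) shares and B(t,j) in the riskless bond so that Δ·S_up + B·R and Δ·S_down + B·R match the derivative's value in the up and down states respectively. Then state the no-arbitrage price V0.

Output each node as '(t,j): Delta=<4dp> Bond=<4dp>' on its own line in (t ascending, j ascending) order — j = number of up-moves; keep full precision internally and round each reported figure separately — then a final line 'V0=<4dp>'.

Under the risk-neutral measure, an up-move has probability p* = (R−d)/(u−d) = 0.8358 and values discount at R = 1.37.
Terminal payoffs: V(1,0)=-16.2200, V(1,1)=115.7700
Node (0,0) S=197.0000: V=(p*·115.7700+(1−p*)·-16.2200)/1.37=68.6861; Δ=(115.7700−-16.2200)/(291.5600−159.5700)=1.0000; B=V−Δ·S=-128.3139
Check: Δ(0,0)·S0 + B(0,0) = 68.6861 = V0.

(0,0): Delta=1.0000 Bond=-128.3139
V0=68.6861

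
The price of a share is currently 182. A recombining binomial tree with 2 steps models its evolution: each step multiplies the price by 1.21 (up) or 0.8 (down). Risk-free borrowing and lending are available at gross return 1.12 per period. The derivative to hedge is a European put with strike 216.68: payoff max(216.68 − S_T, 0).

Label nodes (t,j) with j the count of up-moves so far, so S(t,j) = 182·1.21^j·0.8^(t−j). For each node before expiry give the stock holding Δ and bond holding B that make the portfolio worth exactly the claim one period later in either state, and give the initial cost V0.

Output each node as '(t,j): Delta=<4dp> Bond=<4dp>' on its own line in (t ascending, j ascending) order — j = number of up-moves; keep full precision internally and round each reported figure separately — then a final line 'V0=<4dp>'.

(0,0): Delta=-0.5351 Bond=112.2931
(1,0): Delta=-1.0000 Bond=193.4643
(1,1): Delta=-0.4486 Bond=106.7287
V0=14.9131

No-arbitrage ⇒ martingale measure with p* = (R−d)/(u−d) = 0.7805.
Terminal values V(2,·): V(2,0)=100.2000, V(2,1)=40.5040, V(2,2)=0.0000
(1,0): S=145.6000. Δ = (V_up−V_dn)/(S_up−S_dn) = (40.5040−100.2000)/(176.1760−116.4800) = -1.0000. V = [p*·40.5040 + (1−p*)·100.2000]/1.12 = 47.8643. B = V − Δ·S = 193.4643.
(1,1): S=220.2200. Δ = (V_up−V_dn)/(S_up−S_dn) = (0.0000−40.5040)/(266.4662−176.1760) = -0.4486. V = [p*·0.0000 + (1−p*)·40.5040]/1.12 = 7.9385. B = V − Δ·S = 106.7287.
(0,0): S=182.0000. Δ = (V_up−V_dn)/(S_up−S_dn) = (7.9385−47.8643)/(220.2200−145.6000) = -0.5351. V = [p*·7.9385 + (1−p*)·47.8643]/1.12 = 14.9131. B = V − Δ·S = 112.2931.
The time-0 hedge costs 14.9131, which is the no-arbitrage price.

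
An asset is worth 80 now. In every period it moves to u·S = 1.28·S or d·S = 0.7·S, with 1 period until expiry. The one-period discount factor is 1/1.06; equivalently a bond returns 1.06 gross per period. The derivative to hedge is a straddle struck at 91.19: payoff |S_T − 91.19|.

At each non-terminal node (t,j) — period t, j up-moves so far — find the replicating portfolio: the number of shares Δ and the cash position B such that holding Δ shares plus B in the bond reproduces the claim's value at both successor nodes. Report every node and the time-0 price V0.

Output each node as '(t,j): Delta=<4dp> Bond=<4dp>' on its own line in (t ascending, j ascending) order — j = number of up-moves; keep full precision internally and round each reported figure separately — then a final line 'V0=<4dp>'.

Risk-neutral probability p* = (R−d)/(u−d) = (1.06−0.7)/(1.28−0.7) = 0.6207.
Terminal values V(1,·): V(1,0)=35.1900, V(1,1)=11.2100
  t=0,j=0: stock 80.0000 → up 102.4000 (V=11.2100), down 56.0000 (V=35.1900). Price 19.1565; hedge Δ=-0.5168, bond B=60.5013.
The time-0 hedge costs 19.1565, which is the no-arbitrage price.

(0,0): Delta=-0.5168 Bond=60.5013
V0=19.1565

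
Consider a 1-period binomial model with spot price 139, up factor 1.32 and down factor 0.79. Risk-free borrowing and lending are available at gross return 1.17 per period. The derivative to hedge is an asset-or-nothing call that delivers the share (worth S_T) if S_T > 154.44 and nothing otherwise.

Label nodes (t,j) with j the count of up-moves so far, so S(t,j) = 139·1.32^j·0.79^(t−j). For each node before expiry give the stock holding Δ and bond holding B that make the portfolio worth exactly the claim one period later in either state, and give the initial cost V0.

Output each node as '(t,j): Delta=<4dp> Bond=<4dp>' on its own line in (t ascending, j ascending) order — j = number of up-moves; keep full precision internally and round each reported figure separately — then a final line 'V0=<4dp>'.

(0,0): Delta=2.4906 Bond=-233.7513
V0=112.4373

No-arbitrage ⇒ martingale measure with p* = (R−d)/(u−d) = 0.7170.
Terminal values V(1,·): V(1,0)=0.0000, V(1,1)=183.4800
(0,0): S=139.0000. Δ = (V_up−V_dn)/(S_up−S_dn) = (183.4800−0.0000)/(183.4800−109.8100) = 2.4906. V = [p*·183.4800 + (1−p*)·0.0000]/1.17 = 112.4373. B = V − Δ·S = -233.7513.
Check: Δ(0,0)·S0 + B(0,0) = 112.4373 = V0.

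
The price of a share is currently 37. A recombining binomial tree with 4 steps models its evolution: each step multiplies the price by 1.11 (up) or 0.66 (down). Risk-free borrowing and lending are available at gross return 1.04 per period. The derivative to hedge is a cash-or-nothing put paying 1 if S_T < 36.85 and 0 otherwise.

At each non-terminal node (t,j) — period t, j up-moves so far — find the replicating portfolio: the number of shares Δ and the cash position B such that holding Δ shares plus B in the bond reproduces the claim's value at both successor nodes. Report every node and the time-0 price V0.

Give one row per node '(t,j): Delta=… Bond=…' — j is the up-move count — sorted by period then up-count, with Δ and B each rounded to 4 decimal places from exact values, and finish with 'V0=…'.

(0,0): Delta=-0.0322 Bond=1.6097
(1,0): Delta=0.0000 Bond=0.8890
(1,1): Delta=-0.0357 Bond=1.8188
(2,0): Delta=0.0000 Bond=0.9246
(2,1): Delta=0.0000 Bond=0.9246
(2,2): Delta=-0.0396 Bond=2.0696
(3,0): Delta=0.0000 Bond=0.9615
(3,1): Delta=0.0000 Bond=0.9615
(3,2): Delta=0.0000 Bond=0.9615
(3,3): Delta=-0.0439 Bond=2.3718
V0=0.4201

No-arbitrage ⇒ martingale measure with p* = (R−d)/(u−d) = 0.8444.
Terminal payoffs: V(4,0)=1.0000, V(4,1)=1.0000, V(4,2)=1.0000, V(4,3)=1.0000, V(4,4)=0.0000
Node (3,0) S=10.6374: V=(p*·1.0000+(1−p*)·1.0000)/1.04=0.9615; Δ=(1.0000−1.0000)/(11.8075−7.0207)=0.0000; B=V−Δ·S=0.9615
Node (3,1) S=17.8901: V=(p*·1.0000+(1−p*)·1.0000)/1.04=0.9615; Δ=(1.0000−1.0000)/(19.8580−11.8075)=0.0000; B=V−Δ·S=0.9615
Node (3,2) S=30.0879: V=(p*·1.0000+(1−p*)·1.0000)/1.04=0.9615; Δ=(1.0000−1.0000)/(33.3975−19.8580)=0.0000; B=V−Δ·S=0.9615
Node (3,3) S=50.6023: V=(p*·0.0000+(1−p*)·1.0000)/1.04=0.1496; Δ=(0.0000−1.0000)/(56.1686−33.3975)=-0.0439; B=V−Δ·S=2.3718
Node (2,0) S=16.1172: V=(p*·0.9615+(1−p*)·0.9615)/1.04=0.9246; Δ=(0.9615−0.9615)/(17.8901−10.6374)=0.0000; B=V−Δ·S=0.9246
Node (2,1) S=27.1062: V=(p*·0.9615+(1−p*)·0.9615)/1.04=0.9246; Δ=(0.9615−0.9615)/(30.0879−17.8901)=0.0000; B=V−Δ·S=0.9246
Node (2,2) S=45.5877: V=(p*·0.1496+(1−p*)·0.9615)/1.04=0.2653; Δ=(0.1496−0.9615)/(50.6023−30.0879)=-0.0396; B=V−Δ·S=2.0696
Node (1,0) S=24.4200: V=(p*·0.9246+(1−p*)·0.9246)/1.04=0.8890; Δ=(0.9246−0.9246)/(27.1062−16.1172)=0.0000; B=V−Δ·S=0.8890
Node (1,1) S=41.0700: V=(p*·0.2653+(1−p*)·0.9246)/1.04=0.3537; Δ=(0.2653−0.9246)/(45.5877−27.1062)=-0.0357; B=V−Δ·S=1.8188
Node (0,0) S=37.0000: V=(p*·0.3537+(1−p*)·0.8890)/1.04=0.4201; Δ=(0.3537−0.8890)/(41.0700−24.4200)=-0.0322; B=V−Δ·S=1.6097
The time-0 hedge costs 0.4201, which is the no-arbitrage price.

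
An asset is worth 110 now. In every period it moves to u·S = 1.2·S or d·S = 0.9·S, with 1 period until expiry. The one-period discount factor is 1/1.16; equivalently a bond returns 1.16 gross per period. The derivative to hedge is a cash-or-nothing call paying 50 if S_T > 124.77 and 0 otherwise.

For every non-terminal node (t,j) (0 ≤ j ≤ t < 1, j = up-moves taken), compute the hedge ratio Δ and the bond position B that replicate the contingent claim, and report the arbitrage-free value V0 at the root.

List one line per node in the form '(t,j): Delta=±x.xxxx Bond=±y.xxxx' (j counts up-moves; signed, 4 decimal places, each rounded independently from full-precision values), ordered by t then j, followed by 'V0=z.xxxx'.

Since d<R<u, set p* = (R−d)/(u−d) = 0.8667; price each node as the discounted p*-expectation of its children.
Terminal payoffs: V(1,0)=0.0000, V(1,1)=50.0000
Node (0,0) S=110.0000: V=(p*·50.0000+(1−p*)·0.0000)/1.16=37.3563; Δ=(50.0000−0.0000)/(132.0000−99.0000)=1.5152; B=V−Δ·S=-129.3103
The time-0 hedge costs 37.3563, which is the no-arbitrage price.

(0,0): Delta=1.5152 Bond=-129.3103
V0=37.3563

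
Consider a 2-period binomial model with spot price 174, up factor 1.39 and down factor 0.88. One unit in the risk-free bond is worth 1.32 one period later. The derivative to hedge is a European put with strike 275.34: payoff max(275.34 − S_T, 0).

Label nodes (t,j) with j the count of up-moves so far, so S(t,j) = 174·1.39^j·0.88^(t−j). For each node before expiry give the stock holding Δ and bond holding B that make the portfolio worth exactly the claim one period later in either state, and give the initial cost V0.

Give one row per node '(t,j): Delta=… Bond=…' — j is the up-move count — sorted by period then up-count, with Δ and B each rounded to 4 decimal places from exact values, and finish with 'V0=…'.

Under the risk-neutral measure, an up-move has probability p* = (R−d)/(u−d) = 0.8627 and values discount at R = 1.32.
Terminal values V(2,·): V(2,0)=140.5944, V(2,1)=62.5032, V(2,2)=0.0000
Node (1,0) S=153.1200: V=(p*·62.5032+(1−p*)·140.5944)/1.32=55.4709; Δ=(62.5032−140.5944)/(212.8368−134.7456)=-1.0000; B=V−Δ·S=208.5909
Node (1,1) S=241.8600: V=(p*·0.0000+(1−p*)·62.5032)/1.32=6.4991; Δ=(0.0000−62.5032)/(336.1854−212.8368)=-0.5067; B=V−Δ·S=129.0544
Node (0,0) S=174.0000: V=(p*·6.4991+(1−p*)·55.4709)/1.32=10.0157; Δ=(6.4991−55.4709)/(241.8600−153.1200)=-0.5519; B=V−Δ·S=106.0388
Check: Δ(0,0)·S0 + B(0,0) = 10.0157 = V0.

(0,0): Delta=-0.5519 Bond=106.0388
(1,0): Delta=-1.0000 Bond=208.5909
(1,1): Delta=-0.5067 Bond=129.0544
V0=10.0157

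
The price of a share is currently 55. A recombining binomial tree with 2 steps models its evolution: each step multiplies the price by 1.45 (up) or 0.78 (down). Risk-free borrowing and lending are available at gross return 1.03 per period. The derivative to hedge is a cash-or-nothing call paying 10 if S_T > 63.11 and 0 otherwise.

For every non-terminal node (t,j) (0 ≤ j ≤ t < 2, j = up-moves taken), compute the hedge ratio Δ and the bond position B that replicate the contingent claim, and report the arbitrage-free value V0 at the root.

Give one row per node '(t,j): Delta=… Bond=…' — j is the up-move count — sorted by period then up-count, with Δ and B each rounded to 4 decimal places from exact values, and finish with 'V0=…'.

(0,0): Delta=0.0983 Bond=-4.0946
(1,0): Delta=0.0000 Bond=0.0000
(1,1): Delta=0.1872 Bond=-11.3027
V0=1.3124

Since d<R<u, set p* = (R−d)/(u−d) = 0.3731; price each node as the discounted p*-expectation of its children.
At expiry t=2: V(2,0)=0.0000, V(2,1)=0.0000, V(2,2)=10.0000
(1,0): S=42.9000. Δ = (V_up−V_dn)/(S_up−S_dn) = (0.0000−0.0000)/(62.2050−33.4620) = 0.0000. V = [p*·0.0000 + (1−p*)·0.0000]/1.03 = 0.0000. B = V − Δ·S = 0.0000.
(1,1): S=79.7500. Δ = (V_up−V_dn)/(S_up−S_dn) = (10.0000−0.0000)/(115.6375−62.2050) = 0.1872. V = [p*·10.0000 + (1−p*)·0.0000]/1.03 = 3.6227. B = V − Δ·S = -11.3027.
(0,0): S=55.0000. Δ = (V_up−V_dn)/(S_up−S_dn) = (3.6227−0.0000)/(79.7500−42.9000) = 0.0983. V = [p*·3.6227 + (1−p*)·0.0000]/1.03 = 1.3124. B = V − Δ·S = -4.0946.
The time-0 hedge costs 1.3124, which is the no-arbitrage price.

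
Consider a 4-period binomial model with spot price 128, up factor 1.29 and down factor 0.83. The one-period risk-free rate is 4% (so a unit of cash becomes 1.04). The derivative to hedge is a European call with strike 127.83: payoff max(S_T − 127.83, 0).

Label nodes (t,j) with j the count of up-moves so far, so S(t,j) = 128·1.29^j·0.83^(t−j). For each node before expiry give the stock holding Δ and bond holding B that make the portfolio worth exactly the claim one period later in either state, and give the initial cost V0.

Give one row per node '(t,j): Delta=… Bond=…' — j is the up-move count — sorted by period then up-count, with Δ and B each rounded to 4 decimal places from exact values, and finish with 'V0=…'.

The replicating-portfolio and risk-neutral prices coincide; use p* = (1.04−0.83)/(1.29−0.83) = 0.4565 for the latter.
At expiry t=4: V(4,0)=0.0000, V(4,1)=0.0000, V(4,2)=18.9090, V(4,3)=100.2342, V(4,4)=226.6313
  t=3,j=0: stock 73.1887 → up 94.4135 (V=0.0000), down 60.7467 (V=0.0000). Price 0.0000; hedge Δ=0.0000, bond B=0.0000.
  t=3,j=1: stock 113.7512 → up 146.7390 (V=18.9090), down 94.4135 (V=0.0000). Price 8.3004; hedge Δ=0.3614, bond B=-32.8062.
  t=3,j=2: stock 176.7940 → up 228.0642 (V=100.2342), down 146.7390 (V=18.9090). Price 53.8805; hedge Δ=1.0000, bond B=-122.9135.
  t=3,j=3: stock 274.7762 → up 354.4613 (V=226.6313), down 228.0642 (V=100.2342). Price 151.8627; hedge Δ=1.0000, bond B=-122.9135.
  t=2,j=0: stock 88.1792 → up 113.7512 (V=8.3004), down 73.1887 (V=0.0000). Price 3.6436; hedge Δ=0.2046, bond B=-14.4007.
  t=2,j=1: stock 137.0496 → up 176.7940 (V=53.8805), down 113.7512 (V=8.3004). Price 27.9891; hedge Δ=0.7230, bond B=-71.0982.
  t=2,j=2: stock 213.0048 → up 274.7762 (V=151.8627), down 176.7940 (V=53.8805). Price 94.8188; hedge Δ=1.0000, bond B=-118.1860.
  t=1,j=0: stock 106.2400 → up 137.0496 (V=27.9891), down 88.1792 (V=3.6436). Price 14.1902; hedge Δ=0.4982, bond B=-38.7349.
  t=1,j=1: stock 165.1200 → up 213.0048 (V=94.8188), down 137.0496 (V=27.9891). Price 56.2484; hedge Δ=0.8799, bond B=-89.0335.
  t=0,j=0: stock 128.0000 → up 165.1200 (V=56.2484), down 106.2400 (V=14.1902). Price 32.1064; hedge Δ=0.7143, bond B=-59.3243.
The time-0 hedge costs 32.1064, which is the no-arbitrage price.

(0,0): Delta=0.7143 Bond=-59.3243
(1,0): Delta=0.4982 Bond=-38.7349
(1,1): Delta=0.8799 Bond=-89.0335
(2,0): Delta=0.2046 Bond=-14.4007
(2,1): Delta=0.7230 Bond=-71.0982
(2,2): Delta=1.0000 Bond=-118.1860
(3,0): Delta=0.0000 Bond=0.0000
(3,1): Delta=0.3614 Bond=-32.8062
(3,2): Delta=1.0000 Bond=-122.9135
(3,3): Delta=1.0000 Bond=-122.9135
V0=32.1064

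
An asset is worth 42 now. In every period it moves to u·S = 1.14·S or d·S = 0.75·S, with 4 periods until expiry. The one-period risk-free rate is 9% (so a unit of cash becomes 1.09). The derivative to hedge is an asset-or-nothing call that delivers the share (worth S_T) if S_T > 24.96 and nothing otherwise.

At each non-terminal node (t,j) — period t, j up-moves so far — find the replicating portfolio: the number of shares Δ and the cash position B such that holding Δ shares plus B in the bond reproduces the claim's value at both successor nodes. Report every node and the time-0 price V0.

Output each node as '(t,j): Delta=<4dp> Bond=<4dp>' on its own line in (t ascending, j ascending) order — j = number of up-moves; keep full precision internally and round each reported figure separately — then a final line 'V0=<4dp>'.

No-arbitrage ⇒ martingale measure with p* = (R−d)/(u−d) = 0.8718.
At expiry t=4: V(4,0)=0.0000, V(4,1)=0.0000, V(4,2)=30.7030, V(4,3)=46.6686, V(4,4)=70.9363
  t=3,j=0: stock 17.7188 → up 20.1994 (V=0.0000), down 13.2891 (V=0.0000). Price 0.0000; hedge Δ=0.0000, bond B=0.0000.
  t=3,j=1: stock 26.9325 → up 30.7030 (V=30.7030), down 20.1994 (V=0.0000). Price 24.5567; hedge Δ=2.9231, bond B=-54.1691.
  t=3,j=2: stock 40.9374 → up 46.6686 (V=46.6686), down 30.7030 (V=30.7030). Price 40.9374; hedge Δ=1.0000, bond B=0.0000.
  t=3,j=3: stock 62.2248 → up 70.9363 (V=70.9363), down 46.6686 (V=46.6686). Price 62.2248; hedge Δ=1.0000, bond B=0.0000.
  t=2,j=0: stock 23.6250 → up 26.9325 (V=24.5567), down 17.7188 (V=0.0000). Price 19.6407; hedge Δ=2.6652, bond B=-43.3251.
  t=2,j=1: stock 35.9100 → up 40.9374 (V=40.9374), down 26.9325 (V=24.5567). Price 35.6306; hedge Δ=1.1696, bond B=-6.3713.
  t=2,j=2: stock 54.5832 → up 62.2248 (V=62.2248), down 40.9374 (V=40.9374). Price 54.5832; hedge Δ=1.0000, bond B=0.0000.
  t=1,j=0: stock 31.5000 → up 35.9100 (V=35.6306), down 23.6250 (V=19.6407). Price 30.8079; hedge Δ=1.3016, bond B=-10.1917.
  t=1,j=1: stock 47.8800 → up 54.5832 (V=54.5832), down 35.9100 (V=35.6306). Price 47.8471; hedge Δ=1.0150, bond B=-0.7494.
  t=0,j=0: stock 42.0000 → up 47.8800 (V=47.8471), down 31.5000 (V=30.8079). Price 41.8923; hedge Δ=1.0402, bond B=-1.7981.
Each (Δ,B) replicates both successor values, so the strategy is self-financing and V0 is arbitrage-free.

(0,0): Delta=1.0402 Bond=-1.7981
(1,0): Delta=1.3016 Bond=-10.1917
(1,1): Delta=1.0150 Bond=-0.7494
(2,0): Delta=2.6652 Bond=-43.3251
(2,1): Delta=1.1696 Bond=-6.3713
(2,2): Delta=1.0000 Bond=0.0000
(3,0): Delta=0.0000 Bond=0.0000
(3,1): Delta=2.9231 Bond=-54.1691
(3,2): Delta=1.0000 Bond=0.0000
(3,3): Delta=1.0000 Bond=0.0000
V0=41.8923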